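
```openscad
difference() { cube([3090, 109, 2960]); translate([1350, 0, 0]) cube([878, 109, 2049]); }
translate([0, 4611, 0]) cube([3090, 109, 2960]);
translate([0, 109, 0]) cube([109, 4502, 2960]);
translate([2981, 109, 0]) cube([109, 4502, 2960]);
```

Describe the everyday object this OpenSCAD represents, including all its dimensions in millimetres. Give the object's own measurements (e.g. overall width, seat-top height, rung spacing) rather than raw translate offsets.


A single room: four walls, each 2960 mm tall and 109 mm thick, enclosing an outside footprint 3090×4720 mm (x × y), no floor or roof. The front and back walls (−y and +y sides) run the full x-width; the side walls fit between their inner faces. A door opening 878 mm wide and 2049 mm tall is cut through the front wall from the floor up, its −x edge 1350 mm from the wall's −x end.


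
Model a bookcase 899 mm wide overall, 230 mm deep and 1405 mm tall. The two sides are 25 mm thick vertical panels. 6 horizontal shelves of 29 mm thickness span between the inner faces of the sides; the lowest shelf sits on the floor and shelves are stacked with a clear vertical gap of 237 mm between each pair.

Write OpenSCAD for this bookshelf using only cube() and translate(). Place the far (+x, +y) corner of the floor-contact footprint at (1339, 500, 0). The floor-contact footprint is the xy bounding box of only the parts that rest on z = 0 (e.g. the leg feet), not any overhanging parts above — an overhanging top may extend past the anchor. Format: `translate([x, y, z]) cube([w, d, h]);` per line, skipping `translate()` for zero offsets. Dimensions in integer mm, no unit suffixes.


translate([440, 270, 0]) cube([25, 230, 1405]);
translate([1314, 270, 0]) cube([25, 230, 1405]);
translate([465, 270, 0]) cube([849, 230, 29]);
translate([465, 270, 266]) cube([849, 230, 29]);
translate([465, 270, 532]) cube([849, 230, 29]);
translate([465, 270, 798]) cube([849, 230, 29]);
translate([465, 270, 1064]) cube([849, 230, 29]);
translate([465, 270, 1330]) cube([849, 230, 29]);


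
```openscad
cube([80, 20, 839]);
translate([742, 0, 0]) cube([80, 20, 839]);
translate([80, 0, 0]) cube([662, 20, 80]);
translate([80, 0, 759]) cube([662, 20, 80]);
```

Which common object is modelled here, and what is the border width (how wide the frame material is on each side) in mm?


A picture frame. The border width is 80 mm.

Four thin pieces enclosing a rectangular opening — a picture frame. The two full-height stiles are 839 mm tall; the top rail sits at z = 759 and is 80 mm tall, so the border above the opening is 839 − 759 = 80 mm, matching the stile x-width.


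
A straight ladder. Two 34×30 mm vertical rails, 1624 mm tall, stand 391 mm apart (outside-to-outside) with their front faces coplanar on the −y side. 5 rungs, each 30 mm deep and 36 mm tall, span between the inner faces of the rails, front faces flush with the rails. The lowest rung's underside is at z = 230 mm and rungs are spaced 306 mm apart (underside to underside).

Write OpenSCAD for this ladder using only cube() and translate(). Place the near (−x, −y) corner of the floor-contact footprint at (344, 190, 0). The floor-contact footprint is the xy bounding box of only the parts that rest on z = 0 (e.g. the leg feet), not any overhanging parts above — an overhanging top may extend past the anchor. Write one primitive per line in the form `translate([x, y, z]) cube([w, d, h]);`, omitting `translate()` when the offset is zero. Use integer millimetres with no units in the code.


translate([344, 190, 0]) cube([34, 30, 1624]);
translate([701, 190, 0]) cube([34, 30, 1624]);
translate([378, 190, 230]) cube([323, 30, 36]);
translate([378, 190, 536]) cube([323, 30, 36]);
translate([378, 190, 842]) cube([323, 30, 36]);
translate([378, 190, 1148]) cube([323, 30, 36]);
translate([378, 190, 1454]) cube([323, 30, 36]);


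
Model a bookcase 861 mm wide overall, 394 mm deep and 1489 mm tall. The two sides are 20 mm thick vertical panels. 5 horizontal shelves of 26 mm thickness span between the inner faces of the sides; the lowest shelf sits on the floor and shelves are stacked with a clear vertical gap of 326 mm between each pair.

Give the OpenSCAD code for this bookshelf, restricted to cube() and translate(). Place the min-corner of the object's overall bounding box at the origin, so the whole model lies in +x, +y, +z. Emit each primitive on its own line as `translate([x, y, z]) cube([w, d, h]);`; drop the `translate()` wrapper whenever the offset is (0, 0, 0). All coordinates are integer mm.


cube([20, 394, 1489]);
translate([841, 0, 0]) cube([20, 394, 1489]);
translate([20, 0, 0]) cube([821, 394, 26]);
translate([20, 0, 352]) cube([821, 394, 26]);
translate([20, 0, 704]) cube([821, 394, 26]);
translate([20, 0, 1056]) cube([821, 394, 26]);
translate([20, 0, 1408]) cube([821, 394, 26]);


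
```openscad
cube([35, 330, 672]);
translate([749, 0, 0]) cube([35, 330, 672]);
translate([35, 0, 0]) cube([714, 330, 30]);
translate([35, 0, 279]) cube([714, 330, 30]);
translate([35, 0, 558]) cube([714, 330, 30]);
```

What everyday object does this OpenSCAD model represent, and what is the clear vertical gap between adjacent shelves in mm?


A bookshelf. The clear shelf gap is 249 mm.

Two tall side panels with 3 horizontal boards between them — a bookshelf. The first two shelf undersides are at z = 0 and z = 279; with shelf thickness 30, the clear gap is 279 − 0 − 30 = 249 mm.


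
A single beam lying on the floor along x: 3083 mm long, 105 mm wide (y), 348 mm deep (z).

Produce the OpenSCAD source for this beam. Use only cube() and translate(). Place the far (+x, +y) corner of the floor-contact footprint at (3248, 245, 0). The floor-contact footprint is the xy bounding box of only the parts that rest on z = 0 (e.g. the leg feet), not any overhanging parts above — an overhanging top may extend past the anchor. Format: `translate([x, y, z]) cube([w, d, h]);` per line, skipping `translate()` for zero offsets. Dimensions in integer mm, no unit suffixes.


translate([165, 140, 0]) cube([3083, 105, 348]);


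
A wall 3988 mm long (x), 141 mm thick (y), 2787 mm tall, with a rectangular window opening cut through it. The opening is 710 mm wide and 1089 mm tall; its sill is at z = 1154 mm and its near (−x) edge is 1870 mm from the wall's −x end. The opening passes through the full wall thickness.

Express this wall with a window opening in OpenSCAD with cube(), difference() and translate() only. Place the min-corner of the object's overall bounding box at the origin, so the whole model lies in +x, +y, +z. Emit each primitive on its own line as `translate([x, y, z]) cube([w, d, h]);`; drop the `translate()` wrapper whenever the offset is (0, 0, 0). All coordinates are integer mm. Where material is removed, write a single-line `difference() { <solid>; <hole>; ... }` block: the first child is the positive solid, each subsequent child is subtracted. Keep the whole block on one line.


difference() { cube([3988, 141, 2787]); translate([1870, 0, 1154]) cube([710, 141, 1089]); }


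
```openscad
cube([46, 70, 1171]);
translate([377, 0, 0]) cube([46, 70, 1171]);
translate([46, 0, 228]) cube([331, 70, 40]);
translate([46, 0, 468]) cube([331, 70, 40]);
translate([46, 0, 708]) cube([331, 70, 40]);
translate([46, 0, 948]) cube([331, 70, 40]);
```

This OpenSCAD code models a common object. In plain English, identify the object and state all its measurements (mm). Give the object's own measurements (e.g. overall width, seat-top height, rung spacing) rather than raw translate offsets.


A straight ladder. Two 46×70 mm vertical rails, 1171 mm tall, stand 423 mm apart (outside-to-outside) with their front faces coplanar on the −y side. 4 rungs, each 70 mm deep and 40 mm tall, span between the inner faces of the rails, front faces flush with the rails. The lowest rung's underside is at z = 228 mm and rungs are spaced 240 mm apart (underside to underside).


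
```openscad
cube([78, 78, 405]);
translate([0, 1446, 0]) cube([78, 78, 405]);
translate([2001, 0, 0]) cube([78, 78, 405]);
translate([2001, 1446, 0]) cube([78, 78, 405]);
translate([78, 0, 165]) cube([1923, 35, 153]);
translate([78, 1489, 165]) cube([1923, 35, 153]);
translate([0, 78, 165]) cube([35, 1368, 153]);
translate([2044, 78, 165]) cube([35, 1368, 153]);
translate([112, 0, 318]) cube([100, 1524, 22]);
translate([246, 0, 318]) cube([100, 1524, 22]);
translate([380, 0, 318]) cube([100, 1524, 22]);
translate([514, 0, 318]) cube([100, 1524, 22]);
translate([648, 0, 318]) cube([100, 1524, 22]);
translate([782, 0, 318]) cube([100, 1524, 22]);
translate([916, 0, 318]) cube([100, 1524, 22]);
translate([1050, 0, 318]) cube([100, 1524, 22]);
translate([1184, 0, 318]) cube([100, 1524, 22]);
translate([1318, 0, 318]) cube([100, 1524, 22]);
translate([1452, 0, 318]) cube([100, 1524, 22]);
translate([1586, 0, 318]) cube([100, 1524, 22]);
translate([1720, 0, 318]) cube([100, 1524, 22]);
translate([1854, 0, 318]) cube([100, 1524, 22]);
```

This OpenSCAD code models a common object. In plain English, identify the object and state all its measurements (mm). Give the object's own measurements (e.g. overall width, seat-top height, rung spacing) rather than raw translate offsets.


A bed frame 2079 mm long (x) by 1524 mm wide (y). Four 78×78 mm corner posts, 405 mm tall, at the corners of the footprint. Four rails of 35 mm thickness and 153 mm height run between adjacent posts with their undersides at z = 165 mm, their outer faces flush with the outside of the frame (the two x-running rails run between the posts' inner faces; the two y-running rails run between the posts' inner faces). 14 slats, each 100 mm wide (x) and 22 mm thick, lie across the top of the two x-running rails, running the full 1524 mm width of the frame in y; along x they sit between the end posts with a 34 mm gap after the −x posts and between neighbouring slats, leaving 47 mm before the +x posts.


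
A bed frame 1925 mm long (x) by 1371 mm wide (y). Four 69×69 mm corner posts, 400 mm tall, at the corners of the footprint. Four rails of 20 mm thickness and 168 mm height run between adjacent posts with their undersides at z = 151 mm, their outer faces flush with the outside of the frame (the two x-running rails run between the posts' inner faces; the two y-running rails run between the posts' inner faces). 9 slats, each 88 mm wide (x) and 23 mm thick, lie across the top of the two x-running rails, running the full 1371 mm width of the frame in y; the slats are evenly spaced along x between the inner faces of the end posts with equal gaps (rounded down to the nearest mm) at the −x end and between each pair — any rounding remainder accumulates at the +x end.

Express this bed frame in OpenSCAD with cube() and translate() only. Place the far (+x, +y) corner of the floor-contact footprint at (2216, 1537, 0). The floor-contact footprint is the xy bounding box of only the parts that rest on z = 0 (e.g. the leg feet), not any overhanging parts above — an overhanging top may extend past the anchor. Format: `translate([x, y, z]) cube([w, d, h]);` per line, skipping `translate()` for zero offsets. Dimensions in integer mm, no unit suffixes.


// slat z = rail_z + rail_h = 151 + 168 = 319
// slat gap = ⌊(1787 − 9·88) / 10⌋ = 99
translate([291, 166, 0]) cube([69, 69, 400]);
translate([291, 1468, 0]) cube([69, 69, 400]);
translate([2147, 166, 0]) cube([69, 69, 400]);
translate([2147, 1468, 0]) cube([69, 69, 400]);
translate([360, 166, 151]) cube([1787, 20, 168]);
translate([360, 1517, 151]) cube([1787, 20, 168]);
translate([291, 235, 151]) cube([20, 1233, 168]);
translate([2196, 235, 151]) cube([20, 1233, 168]);
translate([459, 166, 319]) cube([88, 1371, 23]);
translate([646, 166, 319]) cube([88, 1371, 23]);
translate([833, 166, 319]) cube([88, 1371, 23]);
translate([1020, 166, 319]) cube([88, 1371, 23]);
translate([1207, 166, 319]) cube([88, 1371, 23]);
translate([1394, 166, 319]) cube([88, 1371, 23]);
translate([1581, 166, 319]) cube([88, 1371, 23]);
translate([1768, 166, 319]) cube([88, 1371, 23]);
translate([1955, 166, 319]) cube([88, 1371, 23]);


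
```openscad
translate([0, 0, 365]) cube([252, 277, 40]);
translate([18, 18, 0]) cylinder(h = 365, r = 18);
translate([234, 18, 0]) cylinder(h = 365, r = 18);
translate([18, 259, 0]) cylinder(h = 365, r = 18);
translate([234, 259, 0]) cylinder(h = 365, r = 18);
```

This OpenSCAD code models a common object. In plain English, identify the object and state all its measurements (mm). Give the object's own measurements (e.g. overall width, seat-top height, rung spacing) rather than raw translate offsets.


A simple wooden stool: a rectangular seat 252 mm (x) by 277 mm (y), 40 mm thick, top face at z = 405 mm, on four round legs, each 36 mm in diameter. The legs rest on z = 0, each leg's axis is inset half a diameter from the nearest pair of seat edges (so the leg's bounding box is flush with the corner).


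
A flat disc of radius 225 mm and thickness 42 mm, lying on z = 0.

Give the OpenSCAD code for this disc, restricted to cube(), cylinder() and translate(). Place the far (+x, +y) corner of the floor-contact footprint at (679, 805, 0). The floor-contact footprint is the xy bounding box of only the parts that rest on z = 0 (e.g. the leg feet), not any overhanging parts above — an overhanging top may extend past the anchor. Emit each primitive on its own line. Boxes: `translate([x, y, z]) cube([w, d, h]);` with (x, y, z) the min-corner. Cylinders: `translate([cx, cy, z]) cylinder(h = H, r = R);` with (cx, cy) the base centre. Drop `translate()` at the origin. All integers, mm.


translate([454, 580, 0]) cylinder(h = 42, r = 225);


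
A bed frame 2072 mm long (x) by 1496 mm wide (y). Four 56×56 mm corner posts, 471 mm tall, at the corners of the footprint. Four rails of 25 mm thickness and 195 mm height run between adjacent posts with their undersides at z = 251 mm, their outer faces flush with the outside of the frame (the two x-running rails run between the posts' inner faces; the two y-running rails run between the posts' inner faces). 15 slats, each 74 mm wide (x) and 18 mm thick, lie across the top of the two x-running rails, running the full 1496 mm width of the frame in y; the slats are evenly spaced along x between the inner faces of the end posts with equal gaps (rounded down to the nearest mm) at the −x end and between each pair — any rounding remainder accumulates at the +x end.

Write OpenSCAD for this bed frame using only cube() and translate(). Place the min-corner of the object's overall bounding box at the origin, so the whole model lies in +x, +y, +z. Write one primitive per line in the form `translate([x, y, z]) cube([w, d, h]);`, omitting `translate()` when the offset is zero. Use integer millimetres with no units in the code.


cube([56, 56, 471]);
translate([0, 1440, 0]) cube([56, 56, 471]);
translate([2016, 0, 0]) cube([56, 56, 471]);
translate([2016, 1440, 0]) cube([56, 56, 471]);
translate([56, 0, 251]) cube([1960, 25, 195]);
translate([56, 1471, 251]) cube([1960, 25, 195]);
translate([0, 56, 251]) cube([25, 1384, 195]);
translate([2047, 56, 251]) cube([25, 1384, 195]);
translate([109, 0, 446]) cube([74, 1496, 18]);
translate([236, 0, 446]) cube([74, 1496, 18]);
translate([363, 0, 446]) cube([74, 1496, 18]);
translate([490, 0, 446]) cube([74, 1496, 18]);
translate([617, 0, 446]) cube([74, 1496, 18]);
translate([744, 0, 446]) cube([74, 1496, 18]);
translate([871, 0, 446]) cube([74, 1496, 18]);
translate([998, 0, 446]) cube([74, 1496, 18]);
translate([1125, 0, 446]) cube([74, 1496, 18]);
translate([1252, 0, 446]) cube([74, 1496, 18]);
translate([1379, 0, 446]) cube([74, 1496, 18]);
translate([1506, 0, 446]) cube([74, 1496, 18]);
translate([1633, 0, 446]) cube([74, 1496, 18]);
translate([1760, 0, 446]) cube([74, 1496, 18]);
translate([1887, 0, 446]) cube([74, 1496, 18]);


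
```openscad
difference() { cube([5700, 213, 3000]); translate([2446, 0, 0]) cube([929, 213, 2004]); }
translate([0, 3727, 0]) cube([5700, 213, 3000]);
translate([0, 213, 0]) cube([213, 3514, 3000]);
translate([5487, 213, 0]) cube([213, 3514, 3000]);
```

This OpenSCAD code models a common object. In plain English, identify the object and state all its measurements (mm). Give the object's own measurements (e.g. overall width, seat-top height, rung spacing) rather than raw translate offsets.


A single room: four walls, each 3000 mm tall and 213 mm thick, enclosing an outside footprint 5700×3940 mm (x × y), no floor or roof. The front and back walls (−y and +y sides) run the full x-width; the side walls fit between their inner faces. A door opening 929 mm wide and 2004 mm tall is cut through the front wall from the floor up, its −x edge 2446 mm from the wall's −x end.


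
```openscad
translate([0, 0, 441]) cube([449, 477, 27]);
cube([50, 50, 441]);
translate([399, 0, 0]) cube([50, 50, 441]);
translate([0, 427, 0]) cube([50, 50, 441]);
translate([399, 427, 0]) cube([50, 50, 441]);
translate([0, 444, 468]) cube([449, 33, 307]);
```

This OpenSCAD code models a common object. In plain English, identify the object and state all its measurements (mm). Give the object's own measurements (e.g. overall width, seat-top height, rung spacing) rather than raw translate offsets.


A chair. The seat is a 449×477×27 mm slab with its top at z = 468 mm, on four 50×50 mm corner legs (flush with the seat edges, standing on z = 0). A flat backrest 33 mm thick, 307 mm tall, spans the full seat width and rises from the seat top along its +y edge, rear face flush with the rear of the seat.


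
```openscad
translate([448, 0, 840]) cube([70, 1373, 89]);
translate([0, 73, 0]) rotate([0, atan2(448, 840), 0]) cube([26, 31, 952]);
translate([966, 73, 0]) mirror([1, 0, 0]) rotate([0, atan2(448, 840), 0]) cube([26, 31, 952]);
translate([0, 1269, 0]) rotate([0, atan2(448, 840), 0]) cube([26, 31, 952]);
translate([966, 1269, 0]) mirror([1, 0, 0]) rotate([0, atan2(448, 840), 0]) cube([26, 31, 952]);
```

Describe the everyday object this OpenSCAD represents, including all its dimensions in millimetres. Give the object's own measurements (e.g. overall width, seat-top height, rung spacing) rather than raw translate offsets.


A sawhorse. A 70×1373×89 mm beam (x, y, z) sits on two A-frame leg pairs. Each pair is two raked legs of 26×31 mm section (31 mm along y) splaying symmetrically in x. Each leg rises 840 mm vertically over 448 mm of horizontal reach and is 952 mm long along its own axis. Every leg's outer bottom edge rests on the floor and its outer top edge meets a bottom edge of the beam — the left legs (tilting toward +x) meet the beam's −x bottom edge, the right legs (their mirror images, tilting toward −x) meet its +x bottom edge — so the leg tops tuck under the beam, the beam's underside is 840 mm above the floor, and the feet are 966 mm apart outside-to-outside with the beam centred between them. The two leg pairs are set in 73 mm from either end of the beam.


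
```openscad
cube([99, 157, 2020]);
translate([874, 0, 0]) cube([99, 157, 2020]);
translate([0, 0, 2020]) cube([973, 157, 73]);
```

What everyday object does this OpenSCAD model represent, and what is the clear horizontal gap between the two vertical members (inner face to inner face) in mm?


A door frame. The clear opening width is 775 mm.

Two 2020 mm tall posts with a header on top — a door frame. The left jamb is 99 mm wide at x = 0; the right jamb starts at x = 874. The clear opening is 874 − 99 = 775 mm.


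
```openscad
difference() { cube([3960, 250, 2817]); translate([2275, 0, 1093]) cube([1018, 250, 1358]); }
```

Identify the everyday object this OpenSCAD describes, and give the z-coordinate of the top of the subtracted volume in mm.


A wall with a window opening. The window head height is 2451 mm.

A wall with a rectangular opening subtracted — a window. Sill at z = 1093, opening 1358 mm tall, so the head is at 1093 + 1358 = 2451 mm.


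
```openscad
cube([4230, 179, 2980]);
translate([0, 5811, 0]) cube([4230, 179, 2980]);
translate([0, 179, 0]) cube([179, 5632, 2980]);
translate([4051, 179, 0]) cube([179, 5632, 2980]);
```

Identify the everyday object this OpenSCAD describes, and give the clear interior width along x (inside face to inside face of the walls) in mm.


A house (or room) frame. The interior width is 3872 mm.

Four 2980 mm walls enclosing a rectangle with no floor or roof — a room or house frame. Outside width is 4230 mm and wall thickness is 179 mm, so the interior width is 4230 − 2 × 179 = 3872 mm.


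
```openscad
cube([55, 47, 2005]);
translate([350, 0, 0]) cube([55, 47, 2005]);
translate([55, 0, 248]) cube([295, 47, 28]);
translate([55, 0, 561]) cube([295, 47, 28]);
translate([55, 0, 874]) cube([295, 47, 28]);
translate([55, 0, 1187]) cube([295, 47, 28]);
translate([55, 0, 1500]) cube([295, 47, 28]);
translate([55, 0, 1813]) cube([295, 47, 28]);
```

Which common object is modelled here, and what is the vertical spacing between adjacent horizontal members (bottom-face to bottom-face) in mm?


A ladder. The rung spacing is 313 mm.

Two tall 55×47 posts with 6 short bars between them — a ladder. Adjacent rungs sit at z = 248 and z = 561, so the spacing is 561 − 248 = 313 mm.


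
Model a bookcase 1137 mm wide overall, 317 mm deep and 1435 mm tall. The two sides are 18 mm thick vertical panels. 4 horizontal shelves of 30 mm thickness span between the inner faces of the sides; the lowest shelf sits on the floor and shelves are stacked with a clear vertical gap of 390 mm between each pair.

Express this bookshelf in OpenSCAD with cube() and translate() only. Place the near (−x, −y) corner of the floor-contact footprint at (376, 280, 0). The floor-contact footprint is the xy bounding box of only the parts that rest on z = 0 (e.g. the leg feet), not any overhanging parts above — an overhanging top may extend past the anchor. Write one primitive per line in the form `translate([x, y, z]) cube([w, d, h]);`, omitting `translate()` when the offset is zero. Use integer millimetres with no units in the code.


translate([376, 280, 0]) cube([18, 317, 1435]);
translate([1495, 280, 0]) cube([18, 317, 1435]);
translate([394, 280, 0]) cube([1101, 317, 30]);
translate([394, 280, 420]) cube([1101, 317, 30]);
translate([394, 280, 840]) cube([1101, 317, 30]);
translate([394, 280, 1260]) cube([1101, 317, 30]);


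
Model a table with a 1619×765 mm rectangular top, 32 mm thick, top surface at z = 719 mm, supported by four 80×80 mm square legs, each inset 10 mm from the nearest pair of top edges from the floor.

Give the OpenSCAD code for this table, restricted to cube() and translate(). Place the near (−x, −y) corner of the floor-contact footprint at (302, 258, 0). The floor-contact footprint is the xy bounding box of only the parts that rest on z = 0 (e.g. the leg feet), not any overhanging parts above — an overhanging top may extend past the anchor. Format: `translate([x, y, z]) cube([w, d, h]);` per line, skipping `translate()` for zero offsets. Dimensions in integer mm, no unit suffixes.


translate([292, 248, 687]) cube([1619, 765, 32]);
translate([302, 258, 0]) cube([80, 80, 687]);
translate([1821, 258, 0]) cube([80, 80, 687]);
translate([302, 923, 0]) cube([80, 80, 687]);
translate([1821, 923, 0]) cube([80, 80, 687]);


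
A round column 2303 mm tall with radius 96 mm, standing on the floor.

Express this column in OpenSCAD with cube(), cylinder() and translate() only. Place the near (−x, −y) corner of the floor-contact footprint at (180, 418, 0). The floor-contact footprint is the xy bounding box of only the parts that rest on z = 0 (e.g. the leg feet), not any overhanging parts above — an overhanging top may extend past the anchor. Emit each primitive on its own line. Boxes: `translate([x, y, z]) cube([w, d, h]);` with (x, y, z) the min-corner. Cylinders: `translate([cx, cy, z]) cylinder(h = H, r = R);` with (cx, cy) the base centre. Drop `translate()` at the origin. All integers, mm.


translate([276, 514, 0]) cylinder(h = 2303, r = 96);


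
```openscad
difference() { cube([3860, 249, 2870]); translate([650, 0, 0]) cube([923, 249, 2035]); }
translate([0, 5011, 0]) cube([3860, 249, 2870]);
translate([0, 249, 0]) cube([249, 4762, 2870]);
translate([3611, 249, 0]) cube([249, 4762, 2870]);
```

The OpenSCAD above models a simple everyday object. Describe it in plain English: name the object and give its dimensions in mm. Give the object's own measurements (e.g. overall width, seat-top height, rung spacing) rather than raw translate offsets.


A single room: four walls, each 2870 mm tall and 249 mm thick, enclosing an outside footprint 3860×5260 mm (x × y), no floor or roof. The front and back walls (−y and +y sides) run the full x-width; the side walls fit between their inner faces. A door opening 923 mm wide and 2035 mm tall is cut through the front wall from the floor up, its −x edge 650 mm from the wall's −x end.


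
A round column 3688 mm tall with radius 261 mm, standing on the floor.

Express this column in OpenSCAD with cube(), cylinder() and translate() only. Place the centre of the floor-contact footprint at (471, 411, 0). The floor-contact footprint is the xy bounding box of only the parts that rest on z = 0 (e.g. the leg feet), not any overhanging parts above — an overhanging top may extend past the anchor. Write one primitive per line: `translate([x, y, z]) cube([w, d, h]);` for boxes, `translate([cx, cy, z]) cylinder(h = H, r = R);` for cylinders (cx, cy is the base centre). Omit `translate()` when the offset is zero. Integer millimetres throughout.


translate([471, 411, 0]) cylinder(h = 3688, r = 261);


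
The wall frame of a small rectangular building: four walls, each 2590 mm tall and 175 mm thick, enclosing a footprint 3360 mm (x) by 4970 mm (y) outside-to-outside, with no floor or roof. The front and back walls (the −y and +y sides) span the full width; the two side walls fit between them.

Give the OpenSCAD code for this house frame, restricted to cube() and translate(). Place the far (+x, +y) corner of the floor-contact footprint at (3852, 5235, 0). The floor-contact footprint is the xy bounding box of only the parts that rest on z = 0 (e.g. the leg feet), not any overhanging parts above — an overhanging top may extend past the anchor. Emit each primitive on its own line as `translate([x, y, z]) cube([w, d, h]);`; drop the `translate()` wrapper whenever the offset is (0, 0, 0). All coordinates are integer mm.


translate([492, 265, 0]) cube([3360, 175, 2590]);
translate([492, 5060, 0]) cube([3360, 175, 2590]);
translate([492, 440, 0]) cube([175, 4620, 2590]);
translate([3677, 440, 0]) cube([175, 4620, 2590]);


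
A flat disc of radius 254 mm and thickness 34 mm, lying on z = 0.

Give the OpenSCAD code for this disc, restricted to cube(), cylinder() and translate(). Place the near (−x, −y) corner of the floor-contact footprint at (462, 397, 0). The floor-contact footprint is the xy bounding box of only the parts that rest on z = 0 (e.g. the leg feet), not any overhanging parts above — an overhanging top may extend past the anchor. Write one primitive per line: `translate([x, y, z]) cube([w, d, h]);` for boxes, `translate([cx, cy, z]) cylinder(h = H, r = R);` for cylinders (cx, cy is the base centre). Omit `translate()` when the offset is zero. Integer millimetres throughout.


translate([716, 651, 0]) cylinder(h = 34, r = 254);


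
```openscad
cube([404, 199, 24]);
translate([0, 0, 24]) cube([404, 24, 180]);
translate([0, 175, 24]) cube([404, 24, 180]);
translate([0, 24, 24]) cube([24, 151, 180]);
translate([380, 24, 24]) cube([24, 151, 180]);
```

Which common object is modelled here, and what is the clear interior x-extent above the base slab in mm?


An open box. The internal width is 356 mm.

A 404×199 base slab with four walls standing on it — an open box. The base is 404 mm wide and the walls are 24 mm thick, so the internal width is 404 − 2 × 24 = 356 mm.


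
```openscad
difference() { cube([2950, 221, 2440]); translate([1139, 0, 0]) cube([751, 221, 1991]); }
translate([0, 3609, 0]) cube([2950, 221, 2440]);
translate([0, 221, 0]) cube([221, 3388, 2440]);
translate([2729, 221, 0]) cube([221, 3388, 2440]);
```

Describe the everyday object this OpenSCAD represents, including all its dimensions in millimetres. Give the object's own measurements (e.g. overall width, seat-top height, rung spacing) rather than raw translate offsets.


A single room: four walls, each 2440 mm tall and 221 mm thick, enclosing an outside footprint 2950×3830 mm (x × y), no floor or roof. The front and back walls (−y and +y sides) run the full x-width; the side walls fit between their inner faces. A door opening 751 mm wide and 1991 mm tall is cut through the front wall from the floor up, its −x edge 1139 mm from the wall's −x end.


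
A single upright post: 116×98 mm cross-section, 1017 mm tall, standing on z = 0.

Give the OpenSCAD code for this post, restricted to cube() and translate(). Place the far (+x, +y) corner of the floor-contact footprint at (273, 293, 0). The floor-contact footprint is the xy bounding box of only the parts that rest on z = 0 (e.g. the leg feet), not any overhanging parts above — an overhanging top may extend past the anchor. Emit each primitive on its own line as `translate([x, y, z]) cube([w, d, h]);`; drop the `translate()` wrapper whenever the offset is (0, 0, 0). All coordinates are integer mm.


translate([157, 195, 0]) cube([116, 98, 1017]);


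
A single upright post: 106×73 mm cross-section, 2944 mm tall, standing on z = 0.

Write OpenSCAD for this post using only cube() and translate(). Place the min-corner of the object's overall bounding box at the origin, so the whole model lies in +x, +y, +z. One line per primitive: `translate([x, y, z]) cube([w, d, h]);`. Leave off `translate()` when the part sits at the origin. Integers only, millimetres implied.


cube([106, 73, 2944]);


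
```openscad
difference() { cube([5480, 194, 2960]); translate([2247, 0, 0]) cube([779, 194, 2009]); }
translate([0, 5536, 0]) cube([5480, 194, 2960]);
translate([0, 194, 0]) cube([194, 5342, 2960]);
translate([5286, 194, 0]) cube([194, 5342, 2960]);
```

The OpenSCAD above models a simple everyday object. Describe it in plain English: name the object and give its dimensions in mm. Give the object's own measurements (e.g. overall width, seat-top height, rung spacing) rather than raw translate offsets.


A single room: four walls, each 2960 mm tall and 194 mm thick, enclosing an outside footprint 5480×5730 mm (x × y), no floor or roof. The front and back walls (−y and +y sides) run the full x-width; the side walls fit between their inner faces. A door opening 779 mm wide and 2009 mm tall is cut through the front wall from the floor up, its −x edge 2247 mm from the wall's −x end.


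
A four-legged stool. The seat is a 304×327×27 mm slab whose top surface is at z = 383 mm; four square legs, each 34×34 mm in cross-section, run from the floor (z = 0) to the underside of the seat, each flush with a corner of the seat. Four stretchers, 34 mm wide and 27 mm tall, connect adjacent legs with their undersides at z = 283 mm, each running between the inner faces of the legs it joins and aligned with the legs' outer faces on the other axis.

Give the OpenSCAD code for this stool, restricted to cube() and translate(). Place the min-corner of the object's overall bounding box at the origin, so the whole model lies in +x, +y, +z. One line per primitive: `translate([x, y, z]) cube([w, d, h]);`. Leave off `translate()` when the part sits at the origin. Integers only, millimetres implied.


translate([0, 0, 356]) cube([304, 327, 27]);
cube([34, 34, 356]);
translate([270, 0, 0]) cube([34, 34, 356]);
translate([0, 293, 0]) cube([34, 34, 356]);
translate([270, 293, 0]) cube([34, 34, 356]);
translate([34, 0, 283]) cube([236, 34, 27]);
translate([34, 293, 283]) cube([236, 34, 27]);
translate([0, 34, 283]) cube([34, 259, 27]);
translate([270, 34, 283]) cube([34, 259, 27]);


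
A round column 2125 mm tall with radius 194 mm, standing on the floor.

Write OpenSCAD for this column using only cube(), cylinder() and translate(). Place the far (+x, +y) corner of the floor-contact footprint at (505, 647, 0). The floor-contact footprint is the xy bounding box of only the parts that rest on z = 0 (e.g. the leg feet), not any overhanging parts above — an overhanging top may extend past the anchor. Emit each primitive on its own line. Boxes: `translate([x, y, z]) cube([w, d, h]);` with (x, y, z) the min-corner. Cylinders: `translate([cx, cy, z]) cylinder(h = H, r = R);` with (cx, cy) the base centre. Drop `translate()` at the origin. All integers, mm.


translate([311, 453, 0]) cylinder(h = 2125, r = 194);


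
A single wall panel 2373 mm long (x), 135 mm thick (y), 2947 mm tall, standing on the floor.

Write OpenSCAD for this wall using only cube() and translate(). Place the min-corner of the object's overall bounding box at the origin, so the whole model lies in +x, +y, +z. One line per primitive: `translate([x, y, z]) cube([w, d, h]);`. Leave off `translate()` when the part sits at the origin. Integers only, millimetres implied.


cube([2373, 135, 2947]);


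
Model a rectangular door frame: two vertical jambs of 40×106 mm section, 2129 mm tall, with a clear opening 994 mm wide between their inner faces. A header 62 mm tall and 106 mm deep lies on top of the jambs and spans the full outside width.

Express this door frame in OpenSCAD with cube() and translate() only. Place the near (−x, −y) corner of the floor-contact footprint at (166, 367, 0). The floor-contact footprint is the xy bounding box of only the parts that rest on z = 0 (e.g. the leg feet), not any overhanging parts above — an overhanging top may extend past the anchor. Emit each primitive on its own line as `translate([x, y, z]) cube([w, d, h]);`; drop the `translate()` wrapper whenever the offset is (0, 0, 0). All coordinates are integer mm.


translate([166, 367, 0]) cube([40, 106, 2129]);
translate([1200, 367, 0]) cube([40, 106, 2129]);
translate([166, 367, 2129]) cube([1074, 106, 62]);


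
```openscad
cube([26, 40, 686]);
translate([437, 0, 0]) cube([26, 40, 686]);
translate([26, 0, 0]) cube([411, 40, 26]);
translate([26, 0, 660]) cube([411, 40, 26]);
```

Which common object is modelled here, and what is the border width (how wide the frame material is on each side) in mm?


A picture frame. The border width is 26 mm.

Four thin pieces enclosing a rectangular opening — a picture frame. The two full-height stiles are 686 mm tall; the top rail sits at z = 660 and is 26 mm tall, so the border above the opening is 686 − 660 = 26 mm, matching the stile x-width.


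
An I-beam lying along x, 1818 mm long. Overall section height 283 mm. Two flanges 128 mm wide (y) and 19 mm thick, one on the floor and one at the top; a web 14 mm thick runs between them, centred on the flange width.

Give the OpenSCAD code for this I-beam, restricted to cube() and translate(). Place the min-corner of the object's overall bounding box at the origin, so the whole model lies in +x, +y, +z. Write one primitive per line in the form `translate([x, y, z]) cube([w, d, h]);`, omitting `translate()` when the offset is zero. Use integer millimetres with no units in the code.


cube([1818, 128, 19]);
translate([0, 57, 19]) cube([1818, 14, 245]);
translate([0, 0, 264]) cube([1818, 128, 19]);


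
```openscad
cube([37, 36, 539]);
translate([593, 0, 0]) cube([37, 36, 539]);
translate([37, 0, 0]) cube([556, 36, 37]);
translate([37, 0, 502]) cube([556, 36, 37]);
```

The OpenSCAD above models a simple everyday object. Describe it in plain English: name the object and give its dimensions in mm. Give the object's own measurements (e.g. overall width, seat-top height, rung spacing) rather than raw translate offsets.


A rectangular picture frame lying in the x–z plane (depth along y). The opening is 556 mm wide (x) by 465 mm tall (z), surrounded by a border 37 mm wide on all four sides. The frame is 36 mm deep and is made of two full-height vertical stiles with two horizontal rails fitted between them.


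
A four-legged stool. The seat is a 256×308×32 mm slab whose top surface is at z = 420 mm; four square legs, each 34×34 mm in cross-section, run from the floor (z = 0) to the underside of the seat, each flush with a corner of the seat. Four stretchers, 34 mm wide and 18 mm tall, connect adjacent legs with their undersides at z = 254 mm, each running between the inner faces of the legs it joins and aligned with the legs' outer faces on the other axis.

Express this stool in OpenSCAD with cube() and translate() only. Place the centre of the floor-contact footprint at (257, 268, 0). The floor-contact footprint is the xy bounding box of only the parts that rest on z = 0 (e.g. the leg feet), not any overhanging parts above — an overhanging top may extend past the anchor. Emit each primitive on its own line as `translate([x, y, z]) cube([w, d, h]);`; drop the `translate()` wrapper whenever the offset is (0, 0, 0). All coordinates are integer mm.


translate([129, 114, 388]) cube([256, 308, 32]);
translate([129, 114, 0]) cube([34, 34, 388]);
translate([351, 114, 0]) cube([34, 34, 388]);
translate([129, 388, 0]) cube([34, 34, 388]);
translate([351, 388, 0]) cube([34, 34, 388]);
translate([163, 114, 254]) cube([188, 34, 18]);
translate([163, 388, 254]) cube([188, 34, 18]);
translate([129, 148, 254]) cube([34, 240, 18]);
translate([351, 148, 254]) cube([34, 240, 18]);


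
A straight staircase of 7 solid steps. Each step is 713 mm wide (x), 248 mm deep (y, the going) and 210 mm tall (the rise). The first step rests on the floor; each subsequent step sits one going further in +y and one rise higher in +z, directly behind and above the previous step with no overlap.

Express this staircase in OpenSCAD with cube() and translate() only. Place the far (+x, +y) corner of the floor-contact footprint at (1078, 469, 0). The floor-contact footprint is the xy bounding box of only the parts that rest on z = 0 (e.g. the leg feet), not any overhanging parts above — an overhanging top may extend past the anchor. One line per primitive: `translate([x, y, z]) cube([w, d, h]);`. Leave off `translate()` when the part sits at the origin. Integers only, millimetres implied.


translate([365, 221, 0]) cube([713, 248, 210]);
translate([365, 469, 210]) cube([713, 248, 210]);
translate([365, 717, 420]) cube([713, 248, 210]);
translate([365, 965, 630]) cube([713, 248, 210]);
translate([365, 1213, 840]) cube([713, 248, 210]);
translate([365, 1461, 1050]) cube([713, 248, 210]);
translate([365, 1709, 1260]) cube([713, 248, 210]);


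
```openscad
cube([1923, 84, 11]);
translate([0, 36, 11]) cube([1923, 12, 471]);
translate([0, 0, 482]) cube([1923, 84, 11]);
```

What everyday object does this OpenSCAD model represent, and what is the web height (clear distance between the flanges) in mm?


An I-beam. The web height is 471 mm.

Two wide flanges with a thin centred web — an I-beam. Overall 493 mm minus two 11 mm flanges gives a web of 493 − 2·11 = 471 mm.


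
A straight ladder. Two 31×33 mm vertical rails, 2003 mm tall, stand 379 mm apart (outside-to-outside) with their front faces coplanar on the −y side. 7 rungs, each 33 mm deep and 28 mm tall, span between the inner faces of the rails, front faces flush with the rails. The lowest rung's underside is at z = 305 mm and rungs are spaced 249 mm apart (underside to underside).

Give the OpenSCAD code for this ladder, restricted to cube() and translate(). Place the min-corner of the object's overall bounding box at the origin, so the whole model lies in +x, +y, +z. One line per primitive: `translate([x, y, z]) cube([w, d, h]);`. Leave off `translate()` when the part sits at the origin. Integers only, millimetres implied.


cube([31, 33, 2003]);
translate([348, 0, 0]) cube([31, 33, 2003]);
translate([31, 0, 305]) cube([317, 33, 28]);
translate([31, 0, 554]) cube([317, 33, 28]);
translate([31, 0, 803]) cube([317, 33, 28]);
translate([31, 0, 1052]) cube([317, 33, 28]);
translate([31, 0, 1301]) cube([317, 33, 28]);
translate([31, 0, 1550]) cube([317, 33, 28]);
translate([31, 0, 1799]) cube([317, 33, 28]);
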